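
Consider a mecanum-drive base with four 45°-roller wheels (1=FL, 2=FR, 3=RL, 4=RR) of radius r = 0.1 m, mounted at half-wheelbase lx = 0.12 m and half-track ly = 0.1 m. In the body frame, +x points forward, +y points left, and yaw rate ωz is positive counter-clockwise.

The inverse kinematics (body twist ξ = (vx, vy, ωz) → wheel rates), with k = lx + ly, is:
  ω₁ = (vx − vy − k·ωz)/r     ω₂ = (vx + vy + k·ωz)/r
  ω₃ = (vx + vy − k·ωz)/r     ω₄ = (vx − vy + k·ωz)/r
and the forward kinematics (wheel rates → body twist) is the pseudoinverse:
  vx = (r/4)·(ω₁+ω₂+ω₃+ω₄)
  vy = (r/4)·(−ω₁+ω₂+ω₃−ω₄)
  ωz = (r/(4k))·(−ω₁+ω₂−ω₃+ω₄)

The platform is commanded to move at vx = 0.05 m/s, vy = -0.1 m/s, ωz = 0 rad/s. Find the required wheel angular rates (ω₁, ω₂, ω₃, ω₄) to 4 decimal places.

k = lx + ly = 0.12 + 0.1 = 0.2200;  k·ωz = 0.2200·0 = 0.0000
ω₁ (FL) = (vx − vy − k·ωz)/r = 0.1500/0.1 = 1.5000
ω₂ (FR) = (vx + vy + k·ωz)/r = -0.0500/0.1 = -0.5000
ω₃ (RL) = (vx + vy − k·ωz)/r = -0.0500/0.1 = -0.5000
ω₄ (RR) = (vx − vy + k·ωz)/r = 0.1500/0.1 = 1.5000

(1.5000, -0.5000, -0.5000, 1.5000)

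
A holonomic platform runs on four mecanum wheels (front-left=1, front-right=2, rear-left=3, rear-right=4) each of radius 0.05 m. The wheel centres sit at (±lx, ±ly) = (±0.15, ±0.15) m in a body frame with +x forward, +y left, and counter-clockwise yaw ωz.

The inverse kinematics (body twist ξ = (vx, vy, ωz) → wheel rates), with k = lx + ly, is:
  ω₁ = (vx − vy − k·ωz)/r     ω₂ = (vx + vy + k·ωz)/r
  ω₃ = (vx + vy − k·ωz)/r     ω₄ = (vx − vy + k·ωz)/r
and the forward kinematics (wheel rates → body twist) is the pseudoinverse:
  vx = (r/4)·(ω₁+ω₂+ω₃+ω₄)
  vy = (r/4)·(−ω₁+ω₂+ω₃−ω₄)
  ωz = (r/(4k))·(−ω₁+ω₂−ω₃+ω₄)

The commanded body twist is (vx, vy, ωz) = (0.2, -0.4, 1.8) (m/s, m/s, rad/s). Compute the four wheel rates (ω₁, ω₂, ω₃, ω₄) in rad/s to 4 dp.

(1.2000, 6.8000, -14.8000, 22.8000)

k = lx + ly = 0.15 + 0.15 = 0.3000;  k·ωz = 0.3000·1.8 = 0.5400
ω₁ (FL) = (vx − vy − k·ωz)/r = 0.0600/0.05 = 1.2000
ω₂ (FR) = (vx + vy + k·ωz)/r = 0.3400/0.05 = 6.8000
ω₃ (RL) = (vx + vy − k·ωz)/r = -0.7400/0.05 = -14.8000
ω₄ (RR) = (vx − vy + k·ωz)/r = 1.1400/0.05 = 22.8000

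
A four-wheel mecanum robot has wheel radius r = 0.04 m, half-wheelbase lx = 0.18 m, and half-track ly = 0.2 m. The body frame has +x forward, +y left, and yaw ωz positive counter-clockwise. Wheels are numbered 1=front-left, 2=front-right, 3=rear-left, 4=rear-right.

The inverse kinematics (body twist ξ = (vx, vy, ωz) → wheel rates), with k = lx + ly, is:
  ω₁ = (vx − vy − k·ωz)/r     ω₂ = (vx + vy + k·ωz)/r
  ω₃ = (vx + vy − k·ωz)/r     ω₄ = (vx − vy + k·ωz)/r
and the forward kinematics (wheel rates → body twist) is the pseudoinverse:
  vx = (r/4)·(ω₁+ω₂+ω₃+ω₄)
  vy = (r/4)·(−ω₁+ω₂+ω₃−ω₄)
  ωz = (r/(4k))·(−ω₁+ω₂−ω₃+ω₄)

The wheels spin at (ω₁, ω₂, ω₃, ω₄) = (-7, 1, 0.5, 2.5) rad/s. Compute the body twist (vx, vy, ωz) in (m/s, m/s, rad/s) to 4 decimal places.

k = lx + ly = 0.18 + 0.2 = 0.3800
ω₁+ω₂+ω₃+ω₄ = -3.0000  →  vx = (0.04/4)·-3.0000 = -0.0300
−ω₁+ω₂+ω₃−ω₄ = 6.0000  →  vy = (0.04/4)·6.0000 = 0.0600
−ω₁+ω₂−ω₃+ω₄ = 10.0000  →  ωz = (0.04/1.5200)·10.0000 = 0.2632

(-0.0300, 0.0600, 0.2632)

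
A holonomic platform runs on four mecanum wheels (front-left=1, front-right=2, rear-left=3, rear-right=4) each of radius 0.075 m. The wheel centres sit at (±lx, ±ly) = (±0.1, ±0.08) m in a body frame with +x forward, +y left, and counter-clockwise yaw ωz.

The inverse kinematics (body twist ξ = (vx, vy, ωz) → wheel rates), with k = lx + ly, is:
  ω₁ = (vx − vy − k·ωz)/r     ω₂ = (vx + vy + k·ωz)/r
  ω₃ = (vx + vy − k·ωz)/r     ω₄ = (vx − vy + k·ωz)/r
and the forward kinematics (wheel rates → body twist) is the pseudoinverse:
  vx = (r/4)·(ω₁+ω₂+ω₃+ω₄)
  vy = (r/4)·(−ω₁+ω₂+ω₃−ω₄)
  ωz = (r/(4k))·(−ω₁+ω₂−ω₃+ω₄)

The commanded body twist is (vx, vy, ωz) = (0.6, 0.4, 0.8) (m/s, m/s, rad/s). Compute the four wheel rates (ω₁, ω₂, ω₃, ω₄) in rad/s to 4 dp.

(0.7467, 15.2533, 11.4133, 4.5867)

k = lx + ly = 0.1 + 0.08 = 0.1800;  k·ωz = 0.1800·0.8 = 0.1440
ω₁ (FL) = (vx − vy − k·ωz)/r = 0.0560/0.075 = 0.7467
ω₂ (FR) = (vx + vy + k·ωz)/r = 1.1440/0.075 = 15.2533
ω₃ (RL) = (vx + vy − k·ωz)/r = 0.8560/0.075 = 11.4133
ω₄ (RR) = (vx − vy + k·ωz)/r = 0.3440/0.075 = 4.5867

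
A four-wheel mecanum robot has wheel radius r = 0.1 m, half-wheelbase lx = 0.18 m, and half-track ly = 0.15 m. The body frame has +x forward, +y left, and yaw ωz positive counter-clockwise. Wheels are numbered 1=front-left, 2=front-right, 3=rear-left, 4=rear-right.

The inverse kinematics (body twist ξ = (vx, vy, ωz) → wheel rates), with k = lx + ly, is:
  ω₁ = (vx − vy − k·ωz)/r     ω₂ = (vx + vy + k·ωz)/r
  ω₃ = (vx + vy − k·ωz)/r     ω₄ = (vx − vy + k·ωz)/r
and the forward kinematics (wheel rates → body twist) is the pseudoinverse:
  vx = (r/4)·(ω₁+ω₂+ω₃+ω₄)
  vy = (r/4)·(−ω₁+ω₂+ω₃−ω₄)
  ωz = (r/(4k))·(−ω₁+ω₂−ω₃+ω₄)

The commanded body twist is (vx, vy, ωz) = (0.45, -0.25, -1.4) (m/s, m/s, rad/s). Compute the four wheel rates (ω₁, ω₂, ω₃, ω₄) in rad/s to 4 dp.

k = lx + ly = 0.18 + 0.15 = 0.3300;  k·ωz = 0.3300·-1.4 = -0.4620
ω₁ (FL) = (vx − vy − k·ωz)/r = 1.1620/0.1 = 11.6200
ω₂ (FR) = (vx + vy + k·ωz)/r = -0.2620/0.1 = -2.6200
ω₃ (RL) = (vx + vy − k·ωz)/r = 0.6620/0.1 = 6.6200
ω₄ (RR) = (vx − vy + k·ωz)/r = 0.2380/0.1 = 2.3800

(11.6200, -2.6200, 6.6200, 2.3800)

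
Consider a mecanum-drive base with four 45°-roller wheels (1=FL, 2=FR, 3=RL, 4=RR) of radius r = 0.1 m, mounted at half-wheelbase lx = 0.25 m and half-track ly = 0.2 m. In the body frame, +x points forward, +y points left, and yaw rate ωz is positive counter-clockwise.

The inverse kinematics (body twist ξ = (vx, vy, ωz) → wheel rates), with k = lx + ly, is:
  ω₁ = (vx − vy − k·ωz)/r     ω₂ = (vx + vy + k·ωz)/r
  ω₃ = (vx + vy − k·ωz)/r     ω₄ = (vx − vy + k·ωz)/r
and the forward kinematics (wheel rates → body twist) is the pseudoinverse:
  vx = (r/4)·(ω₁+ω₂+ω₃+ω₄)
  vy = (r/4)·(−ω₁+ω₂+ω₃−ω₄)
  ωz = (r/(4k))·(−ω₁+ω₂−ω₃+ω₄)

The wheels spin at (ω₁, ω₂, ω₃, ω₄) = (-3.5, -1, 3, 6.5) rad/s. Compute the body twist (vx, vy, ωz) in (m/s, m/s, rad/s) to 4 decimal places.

k = lx + ly = 0.25 + 0.2 = 0.4500
ω₁+ω₂+ω₃+ω₄ = 5.0000  →  vx = (0.1/4)·5.0000 = 0.1250
−ω₁+ω₂+ω₃−ω₄ = -1.0000  →  vy = (0.1/4)·-1.0000 = -0.0250
−ω₁+ω₂−ω₃+ω₄ = 6.0000  →  ωz = (0.1/1.8000)·6.0000 = 0.3333

(0.1250, -0.0250, 0.3333)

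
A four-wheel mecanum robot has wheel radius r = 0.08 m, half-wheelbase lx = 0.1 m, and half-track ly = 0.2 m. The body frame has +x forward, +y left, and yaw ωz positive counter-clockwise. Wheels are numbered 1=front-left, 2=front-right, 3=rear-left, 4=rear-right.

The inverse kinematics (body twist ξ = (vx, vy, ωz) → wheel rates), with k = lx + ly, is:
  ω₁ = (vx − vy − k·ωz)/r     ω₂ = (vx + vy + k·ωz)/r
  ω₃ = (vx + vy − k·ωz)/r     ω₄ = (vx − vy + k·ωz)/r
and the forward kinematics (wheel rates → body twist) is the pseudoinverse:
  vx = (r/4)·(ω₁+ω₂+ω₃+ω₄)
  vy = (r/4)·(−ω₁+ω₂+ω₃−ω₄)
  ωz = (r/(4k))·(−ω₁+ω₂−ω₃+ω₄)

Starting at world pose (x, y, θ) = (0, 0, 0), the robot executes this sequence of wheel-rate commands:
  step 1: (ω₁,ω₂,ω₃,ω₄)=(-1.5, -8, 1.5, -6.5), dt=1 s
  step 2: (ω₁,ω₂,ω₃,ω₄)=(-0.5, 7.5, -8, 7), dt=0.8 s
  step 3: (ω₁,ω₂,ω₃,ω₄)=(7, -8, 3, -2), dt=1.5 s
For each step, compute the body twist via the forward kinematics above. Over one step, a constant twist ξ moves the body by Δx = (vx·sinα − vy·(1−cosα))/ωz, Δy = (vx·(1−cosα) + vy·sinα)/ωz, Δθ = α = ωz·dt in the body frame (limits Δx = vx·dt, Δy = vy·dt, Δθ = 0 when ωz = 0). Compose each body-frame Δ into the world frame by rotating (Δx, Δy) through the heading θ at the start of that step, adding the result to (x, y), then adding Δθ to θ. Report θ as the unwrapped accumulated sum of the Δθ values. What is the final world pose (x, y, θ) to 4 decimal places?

step 1: ξ=(vx,vy,ωz)=(-0.2900, 0.0300, -0.9667), dt=1.0 → body Δ=(-0.2335, 0.1551, -0.9667) → world pose (-0.2335, 0.1551, -0.9667)
step 2: ξ=(vx,vy,ωz)=(0.1200, -0.1400, 1.5333), dt=0.8 → body Δ=(0.1342, -0.0341, 1.2267) → world pose (-0.1853, 0.0253, 0.2600)
step 3: ξ=(vx,vy,ωz)=(0.0000, -0.2000, -1.3333), dt=1.5 → body Δ=(-0.2124, -0.1364, -2.0000) → world pose (-0.3556, -0.1611, -1.7400)

(-0.3556, -0.1611, -1.7400)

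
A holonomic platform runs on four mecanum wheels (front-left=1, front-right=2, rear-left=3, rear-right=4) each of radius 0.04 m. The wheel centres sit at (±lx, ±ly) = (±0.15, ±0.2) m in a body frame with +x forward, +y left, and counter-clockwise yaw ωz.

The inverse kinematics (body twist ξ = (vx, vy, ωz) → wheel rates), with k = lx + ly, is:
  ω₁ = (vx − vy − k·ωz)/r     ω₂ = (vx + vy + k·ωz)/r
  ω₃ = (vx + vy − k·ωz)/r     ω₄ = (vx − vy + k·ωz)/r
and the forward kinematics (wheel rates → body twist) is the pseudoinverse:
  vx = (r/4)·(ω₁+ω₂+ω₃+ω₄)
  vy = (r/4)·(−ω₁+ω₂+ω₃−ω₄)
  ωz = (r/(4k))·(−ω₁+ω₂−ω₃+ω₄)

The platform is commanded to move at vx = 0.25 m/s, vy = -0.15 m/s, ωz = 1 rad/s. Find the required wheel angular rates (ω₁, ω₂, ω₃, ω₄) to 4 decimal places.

k = lx + ly = 0.15 + 0.2 = 0.3500;  k·ωz = 0.3500·1 = 0.3500
ω₁ (FL) = (vx − vy − k·ωz)/r = 0.0500/0.04 = 1.2500
ω₂ (FR) = (vx + vy + k·ωz)/r = 0.4500/0.04 = 11.2500
ω₃ (RL) = (vx + vy − k·ωz)/r = -0.2500/0.04 = -6.2500
ω₄ (RR) = (vx − vy + k·ωz)/r = 0.7500/0.04 = 18.7500

(1.2500, 11.2500, -6.2500, 18.7500)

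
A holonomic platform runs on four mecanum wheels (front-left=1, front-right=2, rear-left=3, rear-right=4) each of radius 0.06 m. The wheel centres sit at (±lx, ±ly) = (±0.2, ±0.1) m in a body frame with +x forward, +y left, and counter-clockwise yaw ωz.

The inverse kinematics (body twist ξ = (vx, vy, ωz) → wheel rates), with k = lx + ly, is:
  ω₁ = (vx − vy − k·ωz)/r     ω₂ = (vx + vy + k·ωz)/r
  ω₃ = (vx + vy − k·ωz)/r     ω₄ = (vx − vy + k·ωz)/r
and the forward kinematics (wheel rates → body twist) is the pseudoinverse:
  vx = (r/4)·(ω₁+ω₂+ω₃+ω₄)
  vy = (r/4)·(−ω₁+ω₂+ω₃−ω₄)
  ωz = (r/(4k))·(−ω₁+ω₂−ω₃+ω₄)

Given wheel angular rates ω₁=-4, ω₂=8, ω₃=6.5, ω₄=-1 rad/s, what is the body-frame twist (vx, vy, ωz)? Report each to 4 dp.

(0.1425, 0.2925, 0.2250)

k = lx + ly = 0.2 + 0.1 = 0.3000
ω₁+ω₂+ω₃+ω₄ = 9.5000  →  vx = (0.06/4)·9.5000 = 0.1425
−ω₁+ω₂+ω₃−ω₄ = 19.5000  →  vy = (0.06/4)·19.5000 = 0.2925
−ω₁+ω₂−ω₃+ω₄ = 4.5000  →  ωz = (0.06/1.2000)·4.5000 = 0.2250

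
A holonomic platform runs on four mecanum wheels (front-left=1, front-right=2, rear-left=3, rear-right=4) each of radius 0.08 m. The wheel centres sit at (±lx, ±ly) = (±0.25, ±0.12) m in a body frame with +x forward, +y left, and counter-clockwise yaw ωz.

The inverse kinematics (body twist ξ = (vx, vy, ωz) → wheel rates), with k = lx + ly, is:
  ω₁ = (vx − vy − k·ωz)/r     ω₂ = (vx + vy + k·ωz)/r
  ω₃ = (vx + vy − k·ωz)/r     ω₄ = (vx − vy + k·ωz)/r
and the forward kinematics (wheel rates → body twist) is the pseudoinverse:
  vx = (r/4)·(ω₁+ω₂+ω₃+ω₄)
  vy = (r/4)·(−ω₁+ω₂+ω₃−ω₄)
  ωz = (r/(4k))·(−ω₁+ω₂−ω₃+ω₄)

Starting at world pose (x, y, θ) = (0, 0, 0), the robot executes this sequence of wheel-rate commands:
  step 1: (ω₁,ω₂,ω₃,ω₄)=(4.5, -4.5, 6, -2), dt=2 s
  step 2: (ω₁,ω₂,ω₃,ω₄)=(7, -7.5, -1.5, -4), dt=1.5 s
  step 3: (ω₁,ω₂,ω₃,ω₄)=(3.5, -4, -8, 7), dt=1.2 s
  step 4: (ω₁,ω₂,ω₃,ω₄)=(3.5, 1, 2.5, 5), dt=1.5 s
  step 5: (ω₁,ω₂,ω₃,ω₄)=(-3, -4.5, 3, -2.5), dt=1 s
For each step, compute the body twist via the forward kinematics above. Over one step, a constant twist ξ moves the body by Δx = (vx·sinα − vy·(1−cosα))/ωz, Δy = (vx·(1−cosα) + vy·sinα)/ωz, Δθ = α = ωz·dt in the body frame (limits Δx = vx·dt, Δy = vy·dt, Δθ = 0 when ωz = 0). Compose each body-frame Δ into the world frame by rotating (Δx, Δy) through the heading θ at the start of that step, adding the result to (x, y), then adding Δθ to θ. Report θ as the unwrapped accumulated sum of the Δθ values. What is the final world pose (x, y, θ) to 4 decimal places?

(-0.2906, 0.7157, -3.1081)

step 1: ξ=(vx,vy,ωz)=(0.0800, -0.0200, -0.9189), dt=2.0 → body Δ=(0.0565, -0.1310, -1.8378) → world pose (0.0565, -0.1310, -1.8378)
step 2: ξ=(vx,vy,ωz)=(-0.1200, -0.2400, -0.9189), dt=1.5 → body Δ=(-0.3394, -0.1507, -1.3784) → world pose (0.0006, 0.2361, -3.2162)
step 3: ξ=(vx,vy,ωz)=(-0.0300, -0.4500, 0.4054), dt=1.2 → body Δ=(0.0942, -0.5275, 0.4865) → world pose (-0.0540, 0.7692, -2.7297)
step 4: ξ=(vx,vy,ωz)=(0.2400, -0.1000, 0.0000), dt=1.5 → body Δ=(0.3600, -0.1500, 0.0000) → world pose (-0.4439, 0.7626, -2.7297)
step 5: ξ=(vx,vy,ωz)=(-0.1400, 0.0800, -0.3784), dt=1.0 → body Δ=(-0.1217, 0.1043, -0.3784) → world pose (-0.2906, 0.7157, -3.1081)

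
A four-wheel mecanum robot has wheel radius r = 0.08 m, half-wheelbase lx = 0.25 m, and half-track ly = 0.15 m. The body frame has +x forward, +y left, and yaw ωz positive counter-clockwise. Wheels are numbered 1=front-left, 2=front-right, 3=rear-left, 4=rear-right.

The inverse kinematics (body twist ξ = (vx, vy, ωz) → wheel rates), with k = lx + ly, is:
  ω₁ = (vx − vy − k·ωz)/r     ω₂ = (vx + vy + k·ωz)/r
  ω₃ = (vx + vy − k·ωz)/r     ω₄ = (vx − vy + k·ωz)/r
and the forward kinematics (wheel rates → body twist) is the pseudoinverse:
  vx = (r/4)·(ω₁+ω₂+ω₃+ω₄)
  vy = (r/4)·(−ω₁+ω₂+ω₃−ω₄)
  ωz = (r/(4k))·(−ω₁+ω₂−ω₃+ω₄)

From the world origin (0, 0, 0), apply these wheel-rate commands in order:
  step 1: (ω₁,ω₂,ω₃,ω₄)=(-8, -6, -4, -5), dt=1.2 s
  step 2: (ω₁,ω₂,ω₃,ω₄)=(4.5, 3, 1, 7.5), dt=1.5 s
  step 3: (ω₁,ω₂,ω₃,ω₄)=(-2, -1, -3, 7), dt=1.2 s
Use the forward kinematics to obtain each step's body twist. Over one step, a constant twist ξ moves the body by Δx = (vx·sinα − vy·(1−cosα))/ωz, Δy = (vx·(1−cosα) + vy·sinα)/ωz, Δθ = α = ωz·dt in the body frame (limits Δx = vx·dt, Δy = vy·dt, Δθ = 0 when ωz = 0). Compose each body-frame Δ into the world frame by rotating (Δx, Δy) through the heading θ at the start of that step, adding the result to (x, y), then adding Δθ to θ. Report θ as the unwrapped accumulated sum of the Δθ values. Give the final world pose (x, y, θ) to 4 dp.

(0.1312, -0.1957, 1.0950)

step 1: ξ=(vx,vy,ωz)=(-0.4600, 0.0600, 0.0500), dt=1.2 → body Δ=(-0.5538, 0.0554, 0.0600) → world pose (-0.5538, 0.0554, 0.0600)
step 2: ξ=(vx,vy,ωz)=(0.3200, -0.1600, 0.2500), dt=1.5 → body Δ=(0.5133, -0.1455, 0.3750) → world pose (-0.0327, -0.0590, 0.4350)
step 3: ξ=(vx,vy,ωz)=(0.0200, -0.1800, 0.5500), dt=1.2 → body Δ=(0.0910, -0.1930, 0.6600) → world pose (0.1312, -0.1957, 1.0950)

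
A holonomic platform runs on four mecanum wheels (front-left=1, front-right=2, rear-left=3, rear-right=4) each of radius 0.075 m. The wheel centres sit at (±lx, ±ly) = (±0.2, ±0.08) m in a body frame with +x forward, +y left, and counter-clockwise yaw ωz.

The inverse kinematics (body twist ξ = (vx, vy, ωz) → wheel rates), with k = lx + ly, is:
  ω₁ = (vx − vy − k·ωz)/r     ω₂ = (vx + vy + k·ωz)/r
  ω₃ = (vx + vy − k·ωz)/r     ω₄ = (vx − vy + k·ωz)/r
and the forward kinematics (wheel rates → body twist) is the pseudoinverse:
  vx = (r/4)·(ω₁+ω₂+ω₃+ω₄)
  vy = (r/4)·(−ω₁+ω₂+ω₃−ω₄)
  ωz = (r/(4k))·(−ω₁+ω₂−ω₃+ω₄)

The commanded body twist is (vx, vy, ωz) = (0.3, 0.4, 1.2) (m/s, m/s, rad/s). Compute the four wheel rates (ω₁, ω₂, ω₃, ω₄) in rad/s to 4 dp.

(-5.8133, 13.8133, 4.8533, 3.1467)

k = lx + ly = 0.2 + 0.08 = 0.2800;  k·ωz = 0.2800·1.2 = 0.3360
ω₁ (FL) = (vx − vy − k·ωz)/r = -0.4360/0.075 = -5.8133
ω₂ (FR) = (vx + vy + k·ωz)/r = 1.0360/0.075 = 13.8133
ω₃ (RL) = (vx + vy − k·ωz)/r = 0.3640/0.075 = 4.8533
ω₄ (RR) = (vx − vy + k·ωz)/r = 0.2360/0.075 = 3.1467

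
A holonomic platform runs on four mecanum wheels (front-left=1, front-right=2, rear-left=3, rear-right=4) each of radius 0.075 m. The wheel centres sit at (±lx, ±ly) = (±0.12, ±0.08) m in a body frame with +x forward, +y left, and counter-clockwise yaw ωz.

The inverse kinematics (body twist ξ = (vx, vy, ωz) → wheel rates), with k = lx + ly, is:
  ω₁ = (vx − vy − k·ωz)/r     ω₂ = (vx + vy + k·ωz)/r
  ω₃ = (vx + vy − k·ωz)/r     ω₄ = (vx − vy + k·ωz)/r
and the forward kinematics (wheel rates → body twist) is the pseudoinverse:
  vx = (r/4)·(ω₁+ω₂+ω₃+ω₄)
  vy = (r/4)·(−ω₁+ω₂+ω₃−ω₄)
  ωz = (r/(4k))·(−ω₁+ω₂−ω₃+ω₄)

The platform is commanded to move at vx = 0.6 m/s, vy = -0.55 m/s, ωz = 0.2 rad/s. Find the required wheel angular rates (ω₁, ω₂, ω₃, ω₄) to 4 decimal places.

k = lx + ly = 0.12 + 0.08 = 0.2000;  k·ωz = 0.2000·0.2 = 0.0400
ω₁ (FL) = (vx − vy − k·ωz)/r = 1.1100/0.075 = 14.8000
ω₂ (FR) = (vx + vy + k·ωz)/r = 0.0900/0.075 = 1.2000
ω₃ (RL) = (vx + vy − k·ωz)/r = 0.0100/0.075 = 0.1333
ω₄ (RR) = (vx − vy + k·ωz)/r = 1.1900/0.075 = 15.8667

(14.8000, 1.2000, 0.1333, 15.8667)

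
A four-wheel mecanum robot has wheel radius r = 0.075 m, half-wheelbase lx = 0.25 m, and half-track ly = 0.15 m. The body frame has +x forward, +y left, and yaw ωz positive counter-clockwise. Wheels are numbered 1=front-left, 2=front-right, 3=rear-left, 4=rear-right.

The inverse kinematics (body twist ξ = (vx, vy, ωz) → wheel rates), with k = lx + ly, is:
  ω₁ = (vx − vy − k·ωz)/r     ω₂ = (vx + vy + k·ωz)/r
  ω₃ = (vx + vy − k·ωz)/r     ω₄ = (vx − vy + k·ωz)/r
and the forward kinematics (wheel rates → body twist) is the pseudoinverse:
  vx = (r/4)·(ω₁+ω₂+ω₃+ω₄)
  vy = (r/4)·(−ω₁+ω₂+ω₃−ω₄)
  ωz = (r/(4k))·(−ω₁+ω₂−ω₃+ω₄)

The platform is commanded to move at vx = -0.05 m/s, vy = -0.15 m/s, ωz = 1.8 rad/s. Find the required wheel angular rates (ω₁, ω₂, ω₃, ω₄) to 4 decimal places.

k = lx + ly = 0.25 + 0.15 = 0.4000;  k·ωz = 0.4000·1.8 = 0.7200
ω₁ (FL) = (vx − vy − k·ωz)/r = -0.6200/0.075 = -8.2667
ω₂ (FR) = (vx + vy + k·ωz)/r = 0.5200/0.075 = 6.9333
ω₃ (RL) = (vx + vy − k·ωz)/r = -0.9200/0.075 = -12.2667
ω₄ (RR) = (vx − vy + k·ωz)/r = 0.8200/0.075 = 10.9333

(-8.2667, 6.9333, -12.2667, 10.9333)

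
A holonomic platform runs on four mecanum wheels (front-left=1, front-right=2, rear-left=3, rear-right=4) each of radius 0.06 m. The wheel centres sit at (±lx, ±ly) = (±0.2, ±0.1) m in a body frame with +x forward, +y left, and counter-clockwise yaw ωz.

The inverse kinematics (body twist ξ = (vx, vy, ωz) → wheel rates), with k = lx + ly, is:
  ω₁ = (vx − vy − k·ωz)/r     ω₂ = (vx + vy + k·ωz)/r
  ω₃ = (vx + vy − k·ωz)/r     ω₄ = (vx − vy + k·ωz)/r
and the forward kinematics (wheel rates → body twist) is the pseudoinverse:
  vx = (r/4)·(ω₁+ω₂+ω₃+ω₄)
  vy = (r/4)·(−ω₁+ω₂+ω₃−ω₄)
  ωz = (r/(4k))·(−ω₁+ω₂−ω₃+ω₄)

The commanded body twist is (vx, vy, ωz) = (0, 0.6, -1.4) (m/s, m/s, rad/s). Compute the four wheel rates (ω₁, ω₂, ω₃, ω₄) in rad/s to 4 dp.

k = lx + ly = 0.2 + 0.1 = 0.3000;  k·ωz = 0.3000·-1.4 = -0.4200
ω₁ (FL) = (vx − vy − k·ωz)/r = -0.1800/0.06 = -3.0000
ω₂ (FR) = (vx + vy + k·ωz)/r = 0.1800/0.06 = 3.0000
ω₃ (RL) = (vx + vy − k·ωz)/r = 1.0200/0.06 = 17.0000
ω₄ (RR) = (vx − vy + k·ωz)/r = -1.0200/0.06 = -17.0000

(-3.0000, 3.0000, 17.0000, -17.0000)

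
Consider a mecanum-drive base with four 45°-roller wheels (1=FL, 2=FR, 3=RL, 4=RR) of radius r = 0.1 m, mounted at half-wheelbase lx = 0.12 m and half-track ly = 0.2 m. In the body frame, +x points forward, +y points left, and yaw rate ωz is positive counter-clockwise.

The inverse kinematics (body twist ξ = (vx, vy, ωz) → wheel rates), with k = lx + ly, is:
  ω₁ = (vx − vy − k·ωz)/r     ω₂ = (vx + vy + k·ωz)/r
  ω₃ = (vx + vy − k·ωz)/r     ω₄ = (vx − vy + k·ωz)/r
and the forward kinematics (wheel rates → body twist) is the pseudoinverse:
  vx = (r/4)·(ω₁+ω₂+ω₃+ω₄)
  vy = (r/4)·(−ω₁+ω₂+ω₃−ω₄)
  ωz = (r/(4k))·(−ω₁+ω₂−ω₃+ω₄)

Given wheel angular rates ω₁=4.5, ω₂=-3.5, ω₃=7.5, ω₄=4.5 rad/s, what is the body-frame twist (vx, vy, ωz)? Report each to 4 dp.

(0.3250, -0.1250, -0.8594)

k = lx + ly = 0.12 + 0.2 = 0.3200
ω₁+ω₂+ω₃+ω₄ = 13.0000  →  vx = (0.1/4)·13.0000 = 0.3250
−ω₁+ω₂+ω₃−ω₄ = -5.0000  →  vy = (0.1/4)·-5.0000 = -0.1250
−ω₁+ω₂−ω₃+ω₄ = -11.0000  →  ωz = (0.1/1.2800)·-11.0000 = -0.8594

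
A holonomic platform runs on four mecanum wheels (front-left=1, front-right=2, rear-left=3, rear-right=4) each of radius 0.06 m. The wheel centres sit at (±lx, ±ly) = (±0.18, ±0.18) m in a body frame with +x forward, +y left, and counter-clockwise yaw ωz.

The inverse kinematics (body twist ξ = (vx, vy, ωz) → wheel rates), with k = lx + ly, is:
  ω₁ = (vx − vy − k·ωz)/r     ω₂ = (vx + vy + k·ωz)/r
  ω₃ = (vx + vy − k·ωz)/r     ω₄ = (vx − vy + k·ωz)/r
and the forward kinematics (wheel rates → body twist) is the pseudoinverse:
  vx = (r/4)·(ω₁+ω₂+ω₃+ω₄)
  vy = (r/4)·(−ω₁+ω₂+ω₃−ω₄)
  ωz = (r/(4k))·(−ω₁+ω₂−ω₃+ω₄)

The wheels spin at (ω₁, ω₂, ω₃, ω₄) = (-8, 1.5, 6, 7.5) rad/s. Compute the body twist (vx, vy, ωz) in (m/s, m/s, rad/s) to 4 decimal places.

k = lx + ly = 0.18 + 0.18 = 0.3600
ω₁+ω₂+ω₃+ω₄ = 7.0000  →  vx = (0.06/4)·7.0000 = 0.1050
−ω₁+ω₂+ω₃−ω₄ = 8.0000  →  vy = (0.06/4)·8.0000 = 0.1200
−ω₁+ω₂−ω₃+ω₄ = 11.0000  →  ωz = (0.06/1.4400)·11.0000 = 0.4583

(0.1050, 0.1200, 0.4583)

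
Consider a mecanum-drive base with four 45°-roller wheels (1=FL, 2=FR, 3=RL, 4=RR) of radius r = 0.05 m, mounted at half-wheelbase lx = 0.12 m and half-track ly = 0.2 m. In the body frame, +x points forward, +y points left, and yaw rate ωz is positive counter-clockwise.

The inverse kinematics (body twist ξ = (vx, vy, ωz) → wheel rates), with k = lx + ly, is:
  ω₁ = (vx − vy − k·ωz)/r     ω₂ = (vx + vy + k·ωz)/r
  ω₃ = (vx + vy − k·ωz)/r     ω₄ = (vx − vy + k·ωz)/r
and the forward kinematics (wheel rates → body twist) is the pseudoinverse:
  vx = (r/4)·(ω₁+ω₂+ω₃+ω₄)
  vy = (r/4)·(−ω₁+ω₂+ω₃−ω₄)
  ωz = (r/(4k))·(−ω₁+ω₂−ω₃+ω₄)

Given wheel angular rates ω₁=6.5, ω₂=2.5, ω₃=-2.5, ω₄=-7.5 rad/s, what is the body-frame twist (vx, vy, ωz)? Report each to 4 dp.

(-0.0125, 0.0125, -0.3516)

k = lx + ly = 0.12 + 0.2 = 0.3200
ω₁+ω₂+ω₃+ω₄ = -1.0000  →  vx = (0.05/4)·-1.0000 = -0.0125
−ω₁+ω₂+ω₃−ω₄ = 1.0000  →  vy = (0.05/4)·1.0000 = 0.0125
−ω₁+ω₂−ω₃+ω₄ = -9.0000  →  ωz = (0.05/1.2800)·-9.0000 = -0.3516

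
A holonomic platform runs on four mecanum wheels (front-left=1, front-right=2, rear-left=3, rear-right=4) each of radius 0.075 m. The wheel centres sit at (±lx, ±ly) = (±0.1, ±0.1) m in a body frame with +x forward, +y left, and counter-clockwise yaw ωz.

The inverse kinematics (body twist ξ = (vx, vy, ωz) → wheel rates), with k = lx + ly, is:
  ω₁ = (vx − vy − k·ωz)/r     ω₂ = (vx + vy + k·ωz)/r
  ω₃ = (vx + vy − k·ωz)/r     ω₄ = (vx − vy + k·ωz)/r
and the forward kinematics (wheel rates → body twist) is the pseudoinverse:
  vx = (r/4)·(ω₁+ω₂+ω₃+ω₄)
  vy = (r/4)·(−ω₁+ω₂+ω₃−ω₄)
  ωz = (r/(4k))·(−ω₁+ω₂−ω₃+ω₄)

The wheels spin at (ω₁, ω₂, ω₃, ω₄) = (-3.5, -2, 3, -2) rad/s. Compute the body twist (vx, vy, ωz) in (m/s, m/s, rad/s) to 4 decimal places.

(-0.0844, 0.1219, -0.3281)

k = lx + ly = 0.1 + 0.1 = 0.2000
ω₁+ω₂+ω₃+ω₄ = -4.5000  →  vx = (0.075/4)·-4.5000 = -0.0844
−ω₁+ω₂+ω₃−ω₄ = 6.5000  →  vy = (0.075/4)·6.5000 = 0.1219
−ω₁+ω₂−ω₃+ω₄ = -3.5000  →  ωz = (0.075/0.8000)·-3.5000 = -0.3281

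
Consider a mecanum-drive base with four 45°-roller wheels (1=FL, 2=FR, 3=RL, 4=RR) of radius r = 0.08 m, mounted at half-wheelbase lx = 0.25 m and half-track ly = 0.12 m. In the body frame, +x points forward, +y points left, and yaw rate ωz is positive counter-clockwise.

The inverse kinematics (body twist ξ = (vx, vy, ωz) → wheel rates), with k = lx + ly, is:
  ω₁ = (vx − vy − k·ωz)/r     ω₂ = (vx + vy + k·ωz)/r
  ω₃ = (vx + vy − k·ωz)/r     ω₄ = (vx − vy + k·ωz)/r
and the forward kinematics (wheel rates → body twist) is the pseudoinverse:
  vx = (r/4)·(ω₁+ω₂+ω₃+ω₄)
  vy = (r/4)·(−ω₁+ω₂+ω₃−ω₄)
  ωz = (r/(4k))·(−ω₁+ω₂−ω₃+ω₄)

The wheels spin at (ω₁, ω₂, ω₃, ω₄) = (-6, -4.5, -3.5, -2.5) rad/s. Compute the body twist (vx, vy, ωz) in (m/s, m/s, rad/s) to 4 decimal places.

(-0.3300, 0.0100, 0.1351)

k = lx + ly = 0.25 + 0.12 = 0.3700
ω₁+ω₂+ω₃+ω₄ = -16.5000  →  vx = (0.08/4)·-16.5000 = -0.3300
−ω₁+ω₂+ω₃−ω₄ = 0.5000  →  vy = (0.08/4)·0.5000 = 0.0100
−ω₁+ω₂−ω₃+ω₄ = 2.5000  →  ωz = (0.08/1.4800)·2.5000 = 0.1351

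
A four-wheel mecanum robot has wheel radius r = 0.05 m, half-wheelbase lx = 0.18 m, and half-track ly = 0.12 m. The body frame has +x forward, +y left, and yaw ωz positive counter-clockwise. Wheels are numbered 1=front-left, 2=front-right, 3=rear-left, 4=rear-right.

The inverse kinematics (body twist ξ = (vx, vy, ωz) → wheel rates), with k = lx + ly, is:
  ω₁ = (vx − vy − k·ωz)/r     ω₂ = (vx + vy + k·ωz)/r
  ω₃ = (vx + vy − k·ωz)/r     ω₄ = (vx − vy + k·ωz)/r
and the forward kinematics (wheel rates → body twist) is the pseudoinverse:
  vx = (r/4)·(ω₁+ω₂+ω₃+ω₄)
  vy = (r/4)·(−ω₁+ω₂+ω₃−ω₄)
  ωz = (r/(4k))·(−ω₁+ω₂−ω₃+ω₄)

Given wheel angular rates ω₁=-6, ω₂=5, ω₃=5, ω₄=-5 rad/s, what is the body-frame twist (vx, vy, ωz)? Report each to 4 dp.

(-0.0125, 0.2625, 0.0417)

k = lx + ly = 0.18 + 0.12 = 0.3000
ω₁+ω₂+ω₃+ω₄ = -1.0000  →  vx = (0.05/4)·-1.0000 = -0.0125
−ω₁+ω₂+ω₃−ω₄ = 21.0000  →  vy = (0.05/4)·21.0000 = 0.2625
−ω₁+ω₂−ω₃+ω₄ = 1.0000  →  ωz = (0.05/1.2000)·1.0000 = 0.0417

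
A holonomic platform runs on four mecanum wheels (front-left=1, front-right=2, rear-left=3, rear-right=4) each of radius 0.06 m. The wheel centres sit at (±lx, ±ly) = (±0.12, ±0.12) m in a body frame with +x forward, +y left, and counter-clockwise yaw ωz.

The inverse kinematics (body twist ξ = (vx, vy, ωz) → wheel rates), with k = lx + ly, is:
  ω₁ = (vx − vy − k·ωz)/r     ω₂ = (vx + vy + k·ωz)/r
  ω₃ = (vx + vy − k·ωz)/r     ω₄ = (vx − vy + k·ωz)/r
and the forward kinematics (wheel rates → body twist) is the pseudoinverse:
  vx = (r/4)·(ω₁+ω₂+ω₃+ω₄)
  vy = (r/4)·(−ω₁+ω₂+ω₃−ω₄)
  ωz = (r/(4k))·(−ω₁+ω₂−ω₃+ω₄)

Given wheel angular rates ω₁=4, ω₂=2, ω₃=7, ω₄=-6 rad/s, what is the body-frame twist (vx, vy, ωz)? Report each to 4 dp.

(0.1050, 0.1650, -0.9375)

k = lx + ly = 0.12 + 0.12 = 0.2400
ω₁+ω₂+ω₃+ω₄ = 7.0000  →  vx = (0.06/4)·7.0000 = 0.1050
−ω₁+ω₂+ω₃−ω₄ = 11.0000  →  vy = (0.06/4)·11.0000 = 0.1650
−ω₁+ω₂−ω₃+ω₄ = -15.0000  →  ωz = (0.06/0.9600)·-15.0000 = -0.9375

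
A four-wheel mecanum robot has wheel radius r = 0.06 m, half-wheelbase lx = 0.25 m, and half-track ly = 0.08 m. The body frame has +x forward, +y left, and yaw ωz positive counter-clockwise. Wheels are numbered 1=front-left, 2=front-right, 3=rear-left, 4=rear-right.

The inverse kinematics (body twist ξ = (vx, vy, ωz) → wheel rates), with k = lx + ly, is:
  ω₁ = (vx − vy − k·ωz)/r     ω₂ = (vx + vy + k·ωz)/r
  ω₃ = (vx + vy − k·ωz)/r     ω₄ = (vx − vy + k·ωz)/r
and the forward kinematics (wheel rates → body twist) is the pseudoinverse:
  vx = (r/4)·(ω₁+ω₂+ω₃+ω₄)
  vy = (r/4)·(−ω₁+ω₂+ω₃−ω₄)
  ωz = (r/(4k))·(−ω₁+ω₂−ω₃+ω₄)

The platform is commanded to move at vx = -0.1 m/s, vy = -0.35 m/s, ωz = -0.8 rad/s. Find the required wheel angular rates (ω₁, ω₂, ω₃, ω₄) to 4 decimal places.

(8.5667, -11.9000, -3.1000, -0.2333)

k = lx + ly = 0.25 + 0.08 = 0.3300;  k·ωz = 0.3300·-0.8 = -0.2640
ω₁ (FL) = (vx − vy − k·ωz)/r = 0.5140/0.06 = 8.5667
ω₂ (FR) = (vx + vy + k·ωz)/r = -0.7140/0.06 = -11.9000
ω₃ (RL) = (vx + vy − k·ωz)/r = -0.1860/0.06 = -3.1000
ω₄ (RR) = (vx − vy + k·ωz)/r = -0.0140/0.06 = -0.2333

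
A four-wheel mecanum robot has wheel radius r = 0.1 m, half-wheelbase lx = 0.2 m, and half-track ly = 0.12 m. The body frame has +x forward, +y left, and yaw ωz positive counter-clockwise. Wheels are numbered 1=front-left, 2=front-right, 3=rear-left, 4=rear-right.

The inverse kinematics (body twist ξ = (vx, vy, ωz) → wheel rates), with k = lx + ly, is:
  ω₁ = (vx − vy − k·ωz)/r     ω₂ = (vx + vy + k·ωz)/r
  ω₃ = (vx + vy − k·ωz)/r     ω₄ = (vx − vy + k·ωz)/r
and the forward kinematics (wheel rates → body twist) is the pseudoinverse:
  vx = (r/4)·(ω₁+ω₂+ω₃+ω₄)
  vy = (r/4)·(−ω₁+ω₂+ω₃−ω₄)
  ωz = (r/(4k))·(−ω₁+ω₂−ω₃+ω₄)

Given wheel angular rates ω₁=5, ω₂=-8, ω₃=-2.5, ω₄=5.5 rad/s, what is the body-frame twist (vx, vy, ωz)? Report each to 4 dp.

k = lx + ly = 0.2 + 0.12 = 0.3200
ω₁+ω₂+ω₃+ω₄ = 0.0000  →  vx = (0.1/4)·0.0000 = 0.0000
−ω₁+ω₂+ω₃−ω₄ = -21.0000  →  vy = (0.1/4)·-21.0000 = -0.5250
−ω₁+ω₂−ω₃+ω₄ = -5.0000  →  ωz = (0.1/1.2800)·-5.0000 = -0.3906

(0.0000, -0.5250, -0.3906)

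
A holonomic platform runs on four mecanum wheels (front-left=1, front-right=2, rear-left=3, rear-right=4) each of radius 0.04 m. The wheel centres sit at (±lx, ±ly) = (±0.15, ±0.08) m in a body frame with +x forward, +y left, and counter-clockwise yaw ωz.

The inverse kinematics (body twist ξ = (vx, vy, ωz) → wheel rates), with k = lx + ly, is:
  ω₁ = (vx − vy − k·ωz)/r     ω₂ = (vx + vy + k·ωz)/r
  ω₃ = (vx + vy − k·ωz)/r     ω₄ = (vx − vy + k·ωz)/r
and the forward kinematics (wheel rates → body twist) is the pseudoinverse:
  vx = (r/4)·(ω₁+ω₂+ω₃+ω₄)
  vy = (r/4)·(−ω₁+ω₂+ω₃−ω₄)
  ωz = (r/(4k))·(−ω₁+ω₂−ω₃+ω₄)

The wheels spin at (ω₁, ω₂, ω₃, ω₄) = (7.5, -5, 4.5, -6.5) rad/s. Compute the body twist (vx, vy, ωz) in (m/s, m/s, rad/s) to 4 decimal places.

k = lx + ly = 0.15 + 0.08 = 0.2300
ω₁+ω₂+ω₃+ω₄ = 0.5000  →  vx = (0.04/4)·0.5000 = 0.0050
−ω₁+ω₂+ω₃−ω₄ = -1.5000  →  vy = (0.04/4)·-1.5000 = -0.0150
−ω₁+ω₂−ω₃+ω₄ = -23.5000  →  ωz = (0.04/0.9200)·-23.5000 = -1.0217

(0.0050, -0.0150, -1.0217)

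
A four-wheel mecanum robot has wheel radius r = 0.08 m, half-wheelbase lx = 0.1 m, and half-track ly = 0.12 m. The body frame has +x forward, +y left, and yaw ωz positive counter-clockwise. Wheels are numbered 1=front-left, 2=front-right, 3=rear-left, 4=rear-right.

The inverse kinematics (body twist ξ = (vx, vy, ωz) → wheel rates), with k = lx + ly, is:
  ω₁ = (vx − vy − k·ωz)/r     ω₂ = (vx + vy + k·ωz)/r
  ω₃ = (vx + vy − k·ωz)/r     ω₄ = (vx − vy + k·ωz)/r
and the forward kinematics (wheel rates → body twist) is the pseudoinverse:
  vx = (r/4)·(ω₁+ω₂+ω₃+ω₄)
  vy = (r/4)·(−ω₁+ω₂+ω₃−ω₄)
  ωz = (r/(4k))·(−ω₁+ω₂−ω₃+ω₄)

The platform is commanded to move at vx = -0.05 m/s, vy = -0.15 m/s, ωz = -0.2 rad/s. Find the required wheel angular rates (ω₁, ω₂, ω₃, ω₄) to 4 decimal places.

(1.8000, -3.0500, -1.9500, 0.7000)

k = lx + ly = 0.1 + 0.12 = 0.2200;  k·ωz = 0.2200·-0.2 = -0.0440
ω₁ (FL) = (vx − vy − k·ωz)/r = 0.1440/0.08 = 1.8000
ω₂ (FR) = (vx + vy + k·ωz)/r = -0.2440/0.08 = -3.0500
ω₃ (RL) = (vx + vy − k·ωz)/r = -0.1560/0.08 = -1.9500
ω₄ (RR) = (vx − vy + k·ωz)/r = 0.0560/0.08 = 0.7000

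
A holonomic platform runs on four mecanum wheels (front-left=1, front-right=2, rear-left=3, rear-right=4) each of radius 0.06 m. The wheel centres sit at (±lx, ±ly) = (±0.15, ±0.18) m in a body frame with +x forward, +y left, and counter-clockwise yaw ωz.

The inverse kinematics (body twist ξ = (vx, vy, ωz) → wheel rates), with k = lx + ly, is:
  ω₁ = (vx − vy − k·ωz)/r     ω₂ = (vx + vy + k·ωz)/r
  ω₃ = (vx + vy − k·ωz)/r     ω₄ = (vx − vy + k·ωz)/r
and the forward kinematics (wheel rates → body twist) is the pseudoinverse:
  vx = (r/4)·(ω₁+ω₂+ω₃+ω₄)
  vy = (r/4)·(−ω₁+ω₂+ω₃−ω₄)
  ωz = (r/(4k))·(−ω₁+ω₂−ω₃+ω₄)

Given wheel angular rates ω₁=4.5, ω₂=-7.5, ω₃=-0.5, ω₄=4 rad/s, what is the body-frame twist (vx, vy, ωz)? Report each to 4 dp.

(0.0075, -0.2475, -0.3409)

k = lx + ly = 0.15 + 0.18 = 0.3300
ω₁+ω₂+ω₃+ω₄ = 0.5000  →  vx = (0.06/4)·0.5000 = 0.0075
−ω₁+ω₂+ω₃−ω₄ = -16.5000  →  vy = (0.06/4)·-16.5000 = -0.2475
−ω₁+ω₂−ω₃+ω₄ = -7.5000  →  ωz = (0.06/1.3200)·-7.5000 = -0.3409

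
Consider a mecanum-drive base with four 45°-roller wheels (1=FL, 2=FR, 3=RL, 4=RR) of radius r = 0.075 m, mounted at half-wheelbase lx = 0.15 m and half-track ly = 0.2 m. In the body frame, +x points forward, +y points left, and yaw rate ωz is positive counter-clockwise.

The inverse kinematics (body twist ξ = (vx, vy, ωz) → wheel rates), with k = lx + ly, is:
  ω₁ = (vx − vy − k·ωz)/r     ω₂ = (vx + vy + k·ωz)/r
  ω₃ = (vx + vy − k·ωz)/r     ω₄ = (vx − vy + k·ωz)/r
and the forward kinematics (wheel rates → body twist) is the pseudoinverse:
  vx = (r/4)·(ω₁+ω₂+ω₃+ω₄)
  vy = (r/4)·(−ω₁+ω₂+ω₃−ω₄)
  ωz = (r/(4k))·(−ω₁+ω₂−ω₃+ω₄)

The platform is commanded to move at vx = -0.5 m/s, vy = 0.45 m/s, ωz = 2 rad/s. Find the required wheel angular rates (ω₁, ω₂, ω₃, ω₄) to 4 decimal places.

(-22.0000, 8.6667, -10.0000, -3.3333)

k = lx + ly = 0.15 + 0.2 = 0.3500;  k·ωz = 0.3500·2 = 0.7000
ω₁ (FL) = (vx − vy − k·ωz)/r = -1.6500/0.075 = -22.0000
ω₂ (FR) = (vx + vy + k·ωz)/r = 0.6500/0.075 = 8.6667
ω₃ (RL) = (vx + vy − k·ωz)/r = -0.7500/0.075 = -10.0000
ω₄ (RR) = (vx − vy + k·ωz)/r = -0.2500/0.075 = -3.3333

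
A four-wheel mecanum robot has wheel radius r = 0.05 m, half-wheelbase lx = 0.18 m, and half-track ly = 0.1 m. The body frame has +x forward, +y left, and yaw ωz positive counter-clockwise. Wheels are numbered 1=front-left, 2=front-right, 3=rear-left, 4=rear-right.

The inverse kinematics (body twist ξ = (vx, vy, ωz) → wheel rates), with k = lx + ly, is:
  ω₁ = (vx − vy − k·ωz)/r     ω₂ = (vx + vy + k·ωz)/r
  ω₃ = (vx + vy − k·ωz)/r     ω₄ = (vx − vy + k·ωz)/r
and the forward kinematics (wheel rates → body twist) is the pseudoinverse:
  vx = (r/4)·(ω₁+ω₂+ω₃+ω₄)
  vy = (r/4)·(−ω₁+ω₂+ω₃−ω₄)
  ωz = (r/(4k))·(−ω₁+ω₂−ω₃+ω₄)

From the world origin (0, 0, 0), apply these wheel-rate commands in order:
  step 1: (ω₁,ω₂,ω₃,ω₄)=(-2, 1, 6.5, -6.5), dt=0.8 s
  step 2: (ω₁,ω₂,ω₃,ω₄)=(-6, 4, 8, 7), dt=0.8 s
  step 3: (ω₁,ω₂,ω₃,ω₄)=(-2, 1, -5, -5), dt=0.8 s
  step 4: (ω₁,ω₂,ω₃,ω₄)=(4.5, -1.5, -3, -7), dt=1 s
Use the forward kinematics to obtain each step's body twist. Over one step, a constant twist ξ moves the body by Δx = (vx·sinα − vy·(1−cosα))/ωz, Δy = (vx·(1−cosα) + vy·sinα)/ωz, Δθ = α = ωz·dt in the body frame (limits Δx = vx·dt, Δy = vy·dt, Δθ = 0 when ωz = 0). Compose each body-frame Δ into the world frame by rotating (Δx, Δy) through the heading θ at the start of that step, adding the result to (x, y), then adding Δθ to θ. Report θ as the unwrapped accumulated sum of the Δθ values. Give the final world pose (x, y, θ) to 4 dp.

step 1: ξ=(vx,vy,ωz)=(-0.0125, 0.2000, -0.4464), dt=0.8 → body Δ=(0.0185, 0.1584, -0.3571) → world pose (0.0185, 0.1584, -0.3571)
step 2: ξ=(vx,vy,ωz)=(0.1625, 0.1375, 0.4018), dt=0.8 → body Δ=(0.1102, 0.1288, 0.3214) → world pose (0.1668, 0.2405, -0.0357)
step 3: ξ=(vx,vy,ωz)=(-0.1375, 0.0375, 0.1339), dt=0.8 → body Δ=(-0.1114, 0.0241, 0.1071) → world pose (0.0563, 0.2686, 0.0714)
step 4: ξ=(vx,vy,ωz)=(-0.0875, -0.0250, -0.4464), dt=1.0 → body Δ=(-0.0901, -0.0050, -0.4464) → world pose (-0.0332, 0.2572, -0.3750)

(-0.0332, 0.2572, -0.3750)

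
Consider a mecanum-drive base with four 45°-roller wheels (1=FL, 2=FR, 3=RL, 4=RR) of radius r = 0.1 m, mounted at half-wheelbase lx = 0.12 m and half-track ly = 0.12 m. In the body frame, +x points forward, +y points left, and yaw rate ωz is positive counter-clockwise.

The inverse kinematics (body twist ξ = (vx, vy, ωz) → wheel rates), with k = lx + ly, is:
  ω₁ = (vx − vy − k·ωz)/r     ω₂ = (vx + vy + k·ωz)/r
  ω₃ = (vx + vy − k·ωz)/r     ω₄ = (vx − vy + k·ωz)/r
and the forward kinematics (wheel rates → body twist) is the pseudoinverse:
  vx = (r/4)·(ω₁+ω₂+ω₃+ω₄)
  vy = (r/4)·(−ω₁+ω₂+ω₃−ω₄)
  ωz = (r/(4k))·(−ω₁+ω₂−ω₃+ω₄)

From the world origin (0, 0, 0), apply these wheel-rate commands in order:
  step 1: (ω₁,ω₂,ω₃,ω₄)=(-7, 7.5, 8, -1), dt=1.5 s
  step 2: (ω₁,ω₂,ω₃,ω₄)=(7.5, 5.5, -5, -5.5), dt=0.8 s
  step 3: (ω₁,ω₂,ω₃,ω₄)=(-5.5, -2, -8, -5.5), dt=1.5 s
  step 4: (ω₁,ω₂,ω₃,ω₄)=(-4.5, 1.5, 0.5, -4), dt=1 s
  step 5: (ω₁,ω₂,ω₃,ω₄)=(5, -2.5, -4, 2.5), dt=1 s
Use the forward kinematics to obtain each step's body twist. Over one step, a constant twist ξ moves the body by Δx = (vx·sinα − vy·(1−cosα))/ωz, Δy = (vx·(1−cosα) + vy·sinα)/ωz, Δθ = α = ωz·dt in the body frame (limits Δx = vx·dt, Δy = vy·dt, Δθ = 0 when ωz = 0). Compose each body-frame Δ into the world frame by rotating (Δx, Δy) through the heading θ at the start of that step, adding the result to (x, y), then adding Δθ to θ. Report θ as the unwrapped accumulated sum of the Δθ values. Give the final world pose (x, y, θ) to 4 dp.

step 1: ξ=(vx,vy,ωz)=(0.1875, 0.5875, 0.5729), dt=1.5 → body Δ=(-0.1080, 0.8903, 0.8594) → world pose (-0.1080, 0.8903, 0.8594)
step 2: ξ=(vx,vy,ωz)=(0.0625, -0.0375, -0.2604), dt=0.8 → body Δ=(0.0465, -0.0350, -0.2083) → world pose (-0.0512, 0.9027, 0.6510)
step 3: ξ=(vx,vy,ωz)=(-0.5250, 0.0250, 0.6250), dt=1.5 → body Δ=(-0.6934, -0.3106, 0.9375) → world pose (-0.4145, 0.2354, 1.5885)
step 4: ξ=(vx,vy,ωz)=(-0.1625, 0.2625, 0.1562), dt=1.0 → body Δ=(-0.1823, 0.2488, 0.1562) → world pose (-0.6600, 0.0487, 1.7448)
step 5: ξ=(vx,vy,ωz)=(0.0250, -0.3500, -0.1042), dt=1.0 → body Δ=(0.0067, -0.3507, -0.1042) → world pose (-0.3158, 0.1160, 1.6406)

(-0.3158, 0.1160, 1.6406)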